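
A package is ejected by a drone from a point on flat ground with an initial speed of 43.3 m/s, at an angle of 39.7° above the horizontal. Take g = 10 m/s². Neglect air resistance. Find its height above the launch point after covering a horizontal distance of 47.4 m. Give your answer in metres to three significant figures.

29.2 m

Horizontal component vₓ = 43.30 cos 39.7° = 33.32 m/s; vertical v_y0 = 43.30 sin 39.7° = 27.66 m/s.
Time to reach x = 47.4 m: t = x/vₓ = 47.4/33.32 = 1.423 s.
Height: y = v_y0 t − ½ g t² = 27.66 × 1.423 − 5.000 × 1.423² = 39.35 − 10.12 = 29.23 m.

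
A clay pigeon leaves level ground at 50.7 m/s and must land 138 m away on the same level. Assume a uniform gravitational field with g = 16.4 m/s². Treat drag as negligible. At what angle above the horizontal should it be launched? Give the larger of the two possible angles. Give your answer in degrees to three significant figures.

59.2°

Level-ground range R = v₀² sin(2θ)/g ⇒ sin(2θ) = gR/v₀² = 16.4 × 138 / 50.7² = 0.8805.
2θ = 61.70° or 180° − 61.70° = 118.3°, so θ = 30.85° or 59.15°.
The larger angle is 59.15°.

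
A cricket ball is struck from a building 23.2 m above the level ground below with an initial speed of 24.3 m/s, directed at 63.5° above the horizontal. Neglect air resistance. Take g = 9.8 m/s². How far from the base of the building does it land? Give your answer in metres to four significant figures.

Horizontal component vₓ = 24.30 cos 63.5° = 10.84 m/s; vertical v_y0 = 24.30 sin 63.5° = 21.75 m/s.
With up positive and y = 0 at the ground: y(t) = 23.2 + (21.75) t − 4.900 t². Setting y = 0 and taking the positive root: t = [21.75 + √(21.75² + 2·9.80·23.2)] / 9.80 = (21.75 + 30.46) / 9.80 = 5.327 s.
Horizontal distance: R = vₓ t = 10.84 × 5.327 = 57.76 m.

57.76 m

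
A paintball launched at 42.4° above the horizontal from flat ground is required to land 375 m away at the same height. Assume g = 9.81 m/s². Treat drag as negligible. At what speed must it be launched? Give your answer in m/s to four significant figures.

60.78 m/s

From R = (v₀² / g) sin 2θ: v₀ = √(gR / sin 2θ).
v₀ = √(9.81 × 375 / sin 84.80°) = √(3679 / 0.9959) = √3694.0 = 60.78 m/s.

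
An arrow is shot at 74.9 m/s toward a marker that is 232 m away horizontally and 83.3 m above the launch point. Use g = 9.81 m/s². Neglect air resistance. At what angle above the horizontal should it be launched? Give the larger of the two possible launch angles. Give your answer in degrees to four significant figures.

76.86°

Trajectory: y = x tanθ − g x² (1 + tan²θ)/(2v₀²). With x = 232, y = 83.3, v₀ = 74.9, g = 9.81:
47.06 tan²θ − 232 tanθ + (130.4) = 0.
tanθ = [232 ± √(232² − 4 × 47.06 × (130.4))] / (2 × 47.06) = (232 ± 171.1) / 94.12, giving tanθ = 0.6467 or 4.283.
θ = 32.89° or 76.86°; the larger is 76.86°.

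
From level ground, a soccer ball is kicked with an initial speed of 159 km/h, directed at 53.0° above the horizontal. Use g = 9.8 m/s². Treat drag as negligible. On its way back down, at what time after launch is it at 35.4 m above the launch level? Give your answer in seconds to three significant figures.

5.99 s

Convert: 159 km/h = 159/3.6 = 44.17 m/s.
vₓ = 44.17 cos 53.0° = 26.58 m/s; v_y0 = 44.17 sin 53.0° = 35.27 m/s.
Set y = v_y0 t − ½ g t² = 35.4: 4.900 t² − 35.27 t + 35.4 = 0.
t = [35.27 ± √(35.27² − 2·9.80·35.4)] / 9.80 = (35.27 ± 23.46) / 9.80, so t = 1.205 s or t = 5.993 s.
The descending-branch root is 5.993 s.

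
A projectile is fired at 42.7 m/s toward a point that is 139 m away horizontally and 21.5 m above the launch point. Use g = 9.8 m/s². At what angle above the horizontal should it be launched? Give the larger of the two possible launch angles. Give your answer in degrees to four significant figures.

62.88°

Trajectory: y = x tanθ − g x² (1 + tan²θ)/(2v₀²). With x = 139, y = 21.5, v₀ = 42.7, g = 9.80:
51.92 tan²θ − 139 tanθ + (73.42) = 0.
tanθ = [139 ± √(139² − 4 × 51.92 × (73.42))] / (2 × 51.92) = (139 ± 63.80) / 103.8, giving tanθ = 0.7241 or 1.953.
θ = 35.91° or 62.88°; the larger is 62.88°.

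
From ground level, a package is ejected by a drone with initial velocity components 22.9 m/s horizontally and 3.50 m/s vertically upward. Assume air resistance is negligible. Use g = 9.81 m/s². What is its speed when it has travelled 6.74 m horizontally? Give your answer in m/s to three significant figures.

Time to reach x = 6.74 m: t = x/vₓ = 6.74/22.90 = 0.2943 s.
Vertical velocity there: v_y = v_y0 − g t = 3.500 − 9.81 × 0.2943 = 0.6127 m/s.
Speed: √(vₓ² + v_y²) = √(22.90² + 0.6127²) = 22.91 m/s.

22.9 m/s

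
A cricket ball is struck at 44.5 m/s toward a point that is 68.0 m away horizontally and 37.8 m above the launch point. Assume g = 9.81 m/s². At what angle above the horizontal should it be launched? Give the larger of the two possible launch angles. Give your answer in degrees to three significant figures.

78.9°

Trajectory: y = x tanθ − g x² (1 + tan²θ)/(2v₀²). With x = 68.0, y = 37.8, v₀ = 44.5, g = 9.81:
11.45 tan²θ − 68.0 tanθ + (49.25) = 0.
tanθ = [68.0 ± √(68.0² − 4 × 11.45 × (49.25))] / (2 × 11.45) = (68.0 ± 48.66) / 22.91, giving tanθ = 0.8444 or 5.093.
θ = 40.18° or 78.89°; the larger is 78.89°.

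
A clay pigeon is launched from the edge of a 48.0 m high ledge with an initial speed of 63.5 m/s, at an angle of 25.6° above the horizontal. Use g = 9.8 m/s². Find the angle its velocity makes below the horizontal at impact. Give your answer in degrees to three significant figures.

35.7°

Components: vₓ = 63.50 cos 25.6° = 57.27 m/s, v_y0 = 63.50 sin 25.6° = 27.44 m/s.
The projectile lands when y = 48.0 + (27.44) t − ½·9.80·t² = 0. Positive root: t = (27.44 + √(27.44² + 2·9.80·48.0)) / 9.80 = (27.44 + 41.15) / 9.80 = 6.999 s.
At impact: v_y = v_y0 − g t = −41.15 m/s; vₓ = 57.27 m/s.
Angle below horizontal: arctan(|v_y|/vₓ) = arctan(41.15/57.27) = 35.70°.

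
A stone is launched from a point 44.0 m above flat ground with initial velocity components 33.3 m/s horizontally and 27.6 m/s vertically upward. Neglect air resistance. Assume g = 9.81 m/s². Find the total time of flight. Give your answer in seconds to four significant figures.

The projectile lands when y = 44.0 + (27.60) t − ½·9.81·t² = 0. Positive root: t = (27.60 + √(27.60² + 2·9.81·44.0)) / 9.81 = (27.60 + 40.31) / 9.81 = 6.923 s.

6.923 s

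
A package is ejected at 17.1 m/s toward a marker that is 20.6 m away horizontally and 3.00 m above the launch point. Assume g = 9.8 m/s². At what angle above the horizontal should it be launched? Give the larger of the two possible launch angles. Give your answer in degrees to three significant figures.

Trajectory: y = x tanθ − g x² (1 + tan²θ)/(2v₀²). With x = 20.6, y = 3.00, v₀ = 17.1, g = 9.80:
7.111 tan²θ − 20.6 tanθ + (10.11) = 0.
tanθ = [20.6 ± √(20.6² − 4 × 7.111 × (10.11))] / (2 × 7.111) = (20.6 ± 11.69) / 14.22, giving tanθ = 0.6262 or 2.271.
θ = 32.05° or 66.23°; the larger is 66.23°.

66.2°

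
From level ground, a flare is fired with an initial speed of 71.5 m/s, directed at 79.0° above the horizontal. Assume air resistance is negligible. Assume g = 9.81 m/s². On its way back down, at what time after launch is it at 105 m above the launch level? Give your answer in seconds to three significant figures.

12.6 s

vₓ = 71.50 cos 79.0° = 13.64 m/s; v_y0 = 71.50 sin 79.0° = 70.19 m/s.
Require v_y0 t − ½ g t² = 105, i.e. 4.905 t² − 70.19 t + 105 = 0.
t = [70.19 ± √(70.19² − 2·9.81·105)] / 9.81 = (70.19 ± 53.54) / 9.81, so t = 1.697 s or t = 12.61 s.
The descending-branch root is 12.61 s.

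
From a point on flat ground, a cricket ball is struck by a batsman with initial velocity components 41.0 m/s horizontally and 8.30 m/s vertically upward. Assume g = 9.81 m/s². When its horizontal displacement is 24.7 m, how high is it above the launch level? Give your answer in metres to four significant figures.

At x = 24.7 m, t = x/vₓ = 24.7/41.00 = 0.6024 s.
Height: y = v_y0 t − ½ g t² = 8.300 × 0.6024 − 4.905 × 0.6024² = 5.000 − 1.780 = 3.220 m.

3.220 m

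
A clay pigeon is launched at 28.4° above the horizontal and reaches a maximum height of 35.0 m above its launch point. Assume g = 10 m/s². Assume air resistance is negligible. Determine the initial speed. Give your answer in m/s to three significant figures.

At the peak v_y = 0, so v_y0 = √(2gH) = √(2 × 10.0 × 35.0) = 26.46 m/s.
v_y0 = v₀ sin θ ⇒ v₀ = 26.46 / sin 28.4° = 55.63 m/s.

55.6 m/s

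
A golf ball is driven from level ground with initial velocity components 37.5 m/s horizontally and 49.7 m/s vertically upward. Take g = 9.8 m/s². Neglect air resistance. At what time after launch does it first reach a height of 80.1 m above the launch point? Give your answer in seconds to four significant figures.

2.010 s

Height y(t) = 49.70 t − 4.900 t² = 80.1 gives 4.900 t² − 49.70 t + 80.1 = 0.
t = [49.70 ± √(49.70² − 2·9.80·80.1)] / 9.80 = (49.70 ± 30.00) / 9.80, so t = 2.010 s or t = 8.133 s.
The first (ascending) time is 2.010 s.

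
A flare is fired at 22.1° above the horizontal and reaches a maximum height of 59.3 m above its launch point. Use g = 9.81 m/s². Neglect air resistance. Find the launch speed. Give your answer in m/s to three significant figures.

90.7 m/s

At the peak v_y = 0, so v_y0 = √(2gH) = √(2 × 9.81 × 59.3) = 34.11 m/s.
v_y0 = v₀ sin θ ⇒ v₀ = 34.11 / sin 22.1° = 90.66 m/s.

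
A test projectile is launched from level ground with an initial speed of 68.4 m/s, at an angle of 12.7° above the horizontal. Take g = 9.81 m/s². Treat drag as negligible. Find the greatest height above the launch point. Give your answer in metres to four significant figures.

Resolve: vₓ = 68.40 cos 12.7° = 66.73 m/s and v_y0 = 68.40 sin 12.7° = 15.04 m/s.
Peak height H = v_y0² / (2g) = 226.13 / 19.62 = 11.53 m.

11.53 m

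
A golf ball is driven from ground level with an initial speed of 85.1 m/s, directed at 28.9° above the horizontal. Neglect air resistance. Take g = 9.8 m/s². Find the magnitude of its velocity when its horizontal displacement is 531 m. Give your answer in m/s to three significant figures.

79.8 m/s

vₓ = 85.10 cos 28.9° = 74.50 m/s; v_y0 = 85.10 sin 28.9° = 41.13 m/s.
At x = 531 m, t = x/vₓ = 531/74.50 = 7.127 s.
Vertical velocity there: v_y = v_y0 − g t = 41.13 − 9.80 × 7.127 = −28.72 m/s.
Speed: √(vₓ² + v_y²) = √(74.50² + 28.72²) = 79.85 m/s.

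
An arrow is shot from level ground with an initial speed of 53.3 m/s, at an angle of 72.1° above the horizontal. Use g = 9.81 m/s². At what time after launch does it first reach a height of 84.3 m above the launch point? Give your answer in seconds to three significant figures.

2.08 s

Components: vₓ = 53.30 cos 72.1° = 16.38 m/s, v_y0 = 53.30 sin 72.1° = 50.72 m/s.
Require v_y0 t − ½ g t² = 84.3, i.e. 4.905 t² − 50.72 t + 84.3 = 0.
t = [50.72 ± √(50.72² − 2·9.81·84.3)] / 9.81 = (50.72 ± 30.31) / 9.81, so t = 2.081 s or t = 8.260 s.
The first (ascending) time is 2.081 s.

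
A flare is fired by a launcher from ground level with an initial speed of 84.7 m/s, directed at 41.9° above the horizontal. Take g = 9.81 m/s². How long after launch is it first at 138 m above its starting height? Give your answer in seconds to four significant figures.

Components: vₓ = 84.70 cos 41.9° = 63.04 m/s, v_y0 = 84.70 sin 41.9° = 56.57 m/s.
Set y = v_y0 t − ½ g t² = 138: 4.905 t² − 56.57 t + 138 = 0.
t = [56.57 ± √(56.57² − 2·9.81·138)] / 9.81 = (56.57 ± 22.18) / 9.81, so t = 3.505 s or t = 8.027 s.
The first (ascending) time is 3.505 s.

3.505 s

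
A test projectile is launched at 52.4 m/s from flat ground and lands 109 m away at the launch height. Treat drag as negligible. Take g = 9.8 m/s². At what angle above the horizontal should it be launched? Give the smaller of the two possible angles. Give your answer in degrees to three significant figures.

R = v₀² sin 2θ / g gives sin 2θ = gR/v₀² = 9.80·109/52.4² = 0.3890.
2θ = 22.89° or 180° − 22.89° = 157.1°, so θ = 11.45° or 78.55°.
The smaller angle is 11.45°.

11.4°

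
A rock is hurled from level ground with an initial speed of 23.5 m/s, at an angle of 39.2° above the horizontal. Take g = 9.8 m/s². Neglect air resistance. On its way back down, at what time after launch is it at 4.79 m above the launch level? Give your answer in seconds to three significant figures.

2.66 s

Resolve: vₓ = 23.50 cos 39.2° = 18.21 m/s and v_y0 = 23.50 sin 39.2° = 14.85 m/s.
Set y = v_y0 t − ½ g t² = 4.79: 4.900 t² − 14.85 t + 4.79 = 0.
t = [14.85 ± √(14.85² − 2·9.80·4.79)] / 9.80 = (14.85 ± 11.26) / 9.80, so t = 0.3669 s or t = 2.664 s.
The descending-branch root is 2.664 s.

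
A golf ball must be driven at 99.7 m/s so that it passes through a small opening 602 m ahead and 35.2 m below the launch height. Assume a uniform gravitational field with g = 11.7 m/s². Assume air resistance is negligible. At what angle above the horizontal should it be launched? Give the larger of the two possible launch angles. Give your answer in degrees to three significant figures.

68.1°

Trajectory: y = x tanθ − g x² (1 + tan²θ)/(2v₀²). With x = 602, y = −35.2, v₀ = 99.7, g = 11.7:
213.3 tan²θ − 602 tanθ + (178.1) = 0.
tanθ = [602 ± √(602² − 4 × 213.3 × (178.1))] / (2 × 213.3) = (602 ± 458.8) / 426.6, giving tanθ = 0.3358 or 2.487.
θ = 18.56° or 68.09°; the larger is 68.09°.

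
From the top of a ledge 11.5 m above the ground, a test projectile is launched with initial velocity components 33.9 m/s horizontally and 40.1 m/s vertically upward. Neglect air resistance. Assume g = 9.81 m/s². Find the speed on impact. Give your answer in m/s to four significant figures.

54.62 m/s

With up positive and y = 0 at the ground: y(t) = 11.5 + (40.10) t − 4.905 t². Setting y = 0 and taking the positive root: t = [40.10 + √(40.10² + 2·9.81·11.5)] / 9.81 = (40.10 + 42.82) / 9.81 = 8.453 s.
Vertical velocity at impact: v_y = v_y0 − g t = 40.10 − 9.81 × 8.453 = −42.82 m/s.
Speed: |v| = √(vₓ² + v_y²) = √(33.90² + 42.82²) = 54.62 m/s.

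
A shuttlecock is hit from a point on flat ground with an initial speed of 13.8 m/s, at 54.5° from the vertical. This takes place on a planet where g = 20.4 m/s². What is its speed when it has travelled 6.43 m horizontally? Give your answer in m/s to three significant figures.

Components: vₓ = 13.80 sin 54.5° = 11.23 m/s, v_y0 = 13.80 cos 54.5° = 8.014 m/s.
Time to reach x = 6.43 m: t = x/vₓ = 6.43/11.23 = 0.5723 s.
Vertical velocity there: v_y = v_y0 − g t = 8.014 − 20.4 × 0.5723 = −3.662 m/s.
Speed: √(vₓ² + v_y²) = √(11.23² + 3.662²) = 11.82 m/s.

11.8 m/s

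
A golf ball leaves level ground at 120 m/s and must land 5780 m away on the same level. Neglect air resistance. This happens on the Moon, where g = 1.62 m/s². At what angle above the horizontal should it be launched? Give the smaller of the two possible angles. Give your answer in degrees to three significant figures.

20.3°

R = v₀² sin 2θ / g gives sin 2θ = gR/v₀² = 1.62·5780/120² = 0.6502.
2θ = 40.56° or 180° − 40.56° = 139.4°, so θ = 20.28° or 69.72°.
The smaller angle is 20.28°.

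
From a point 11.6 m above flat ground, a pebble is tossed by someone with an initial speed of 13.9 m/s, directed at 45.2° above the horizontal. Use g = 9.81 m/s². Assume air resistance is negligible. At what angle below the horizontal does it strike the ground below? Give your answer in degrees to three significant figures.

Components: vₓ = 13.90 cos 45.2° = 9.794 m/s, v_y0 = 13.90 sin 45.2° = 9.863 m/s.
Vertical motion (up positive, ground at y = 0): 4.905 t² − (9.863) t − 11.6 = 0, so t = (9.863 + √(9.863² + 2·9.81·11.6)) / 9.81 = (9.863 + 18.02) / 9.81 = 2.843 s.
At impact: v_y = v_y0 − g t = −18.02 m/s; vₓ = 9.794 m/s.
Angle below horizontal: arctan(|v_y|/vₓ) = arctan(18.02/9.794) = 61.48°.

61.5°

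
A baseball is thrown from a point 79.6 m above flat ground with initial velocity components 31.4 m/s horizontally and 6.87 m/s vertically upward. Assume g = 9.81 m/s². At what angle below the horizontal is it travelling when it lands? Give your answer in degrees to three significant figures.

With up positive and y = 0 at the ground: y(t) = 79.6 + (6.870) t − 4.905 t². Setting y = 0 and taking the positive root: t = [6.870 + √(6.870² + 2·9.81·79.6)] / 9.81 = (6.870 + 40.11) / 9.81 = 4.789 s.
At impact: v_y = v_y0 − g t = −40.11 m/s; vₓ = 31.40 m/s.
Angle below horizontal: arctan(|v_y|/vₓ) = arctan(40.11/31.40) = 51.95°.

51.9°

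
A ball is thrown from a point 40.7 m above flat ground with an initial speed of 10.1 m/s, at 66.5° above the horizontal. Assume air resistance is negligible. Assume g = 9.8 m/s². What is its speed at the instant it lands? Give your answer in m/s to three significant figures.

30.0 m/s

Resolve: vₓ = 10.10 cos 66.5° = 4.027 m/s and v_y0 = 10.10 sin 66.5° = 9.262 m/s.
With up positive and y = 0 at the ground: y(t) = 40.7 + (9.262) t − 4.900 t². Setting y = 0 and taking the positive root: t = [9.262 + √(9.262² + 2·9.80·40.7)] / 9.80 = (9.262 + 29.72) / 9.80 = 3.978 s.
Vertical velocity at impact: v_y = v_y0 − g t = 9.262 − 9.80 × 3.978 = −29.72 m/s.
Speed: |v| = √(vₓ² + v_y²) = √(4.027² + 29.72²) = 30.00 m/s.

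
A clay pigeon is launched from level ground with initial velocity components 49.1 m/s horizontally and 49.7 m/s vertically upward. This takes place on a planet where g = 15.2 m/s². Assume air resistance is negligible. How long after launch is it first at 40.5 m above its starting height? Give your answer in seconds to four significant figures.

Height y(t) = 49.70 t − 7.600 t² = 40.5 gives 7.600 t² − 49.70 t + 40.5 = 0.
t = [49.70 ± √(49.70² − 2·15.2·40.5)] / 15.2 = (49.70 ± 35.20) / 15.2, so t = 0.9541 s or t = 5.585 s.
The first (ascending) time is 0.9541 s.

0.9541 s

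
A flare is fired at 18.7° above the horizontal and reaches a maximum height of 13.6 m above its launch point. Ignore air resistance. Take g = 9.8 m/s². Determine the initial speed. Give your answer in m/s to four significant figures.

At the peak v_y = 0, so v_y0 = √(2gH) = √(2 × 9.80 × 13.6) = 16.33 m/s.
v_y0 = v₀ sin θ ⇒ v₀ = 16.33 / sin 18.7° = 50.92 m/s.

50.92 m/s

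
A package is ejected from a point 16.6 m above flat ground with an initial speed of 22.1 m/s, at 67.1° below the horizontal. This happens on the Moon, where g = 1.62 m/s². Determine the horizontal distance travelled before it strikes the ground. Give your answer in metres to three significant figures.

Components: vₓ = 22.10 cos 67.1° = 8.600 m/s, v_y0 = −20.36 m/s (downward).
With up positive and y = 0 at the ground: y(t) = 16.6 + (−20.36) t − 0.8100 t². Setting y = 0 and taking the positive root: t = [−20.36 + √(20.36² + 2·1.62·16.6)] / 1.62 = (−20.36 + 21.64) / 1.62 = 0.7905 s.
Horizontal distance: R = vₓ t = 8.600 × 0.7905 = 6.798 m.

6.80 m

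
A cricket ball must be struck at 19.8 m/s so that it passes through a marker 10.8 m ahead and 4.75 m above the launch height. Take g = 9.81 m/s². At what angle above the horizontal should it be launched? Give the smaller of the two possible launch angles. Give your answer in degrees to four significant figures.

32.14°

Trajectory: y = x tanθ − g x² (1 + tan²θ)/(2v₀²). With x = 10.8, y = 4.75, v₀ = 19.8, g = 9.81:
1.459 tan²θ − 10.8 tanθ + (6.209) = 0.
tanθ = [10.8 ± √(10.8² − 4 × 1.459 × (6.209))] / (2 × 1.459) = (10.8 ± 8.966) / 2.919, giving tanθ = 0.6283 or 6.772.
θ = 32.14° or 81.60°; the smaller is 32.14°.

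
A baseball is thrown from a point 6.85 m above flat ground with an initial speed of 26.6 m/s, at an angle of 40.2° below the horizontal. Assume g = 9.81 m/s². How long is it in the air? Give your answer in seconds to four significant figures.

Resolve: vₓ = 26.60 cos 40.2° = 20.32 m/s and v_y0 = −17.17 m/s (downward).
Vertical motion (up positive, ground at y = 0): 4.905 t² − (−17.17) t − 6.85 = 0, so t = (−17.17 + √(17.17² + 2·9.81·6.85)) / 9.81 = (−17.17 + 20.72) / 9.81 = 0.3616 s.

0.3616 s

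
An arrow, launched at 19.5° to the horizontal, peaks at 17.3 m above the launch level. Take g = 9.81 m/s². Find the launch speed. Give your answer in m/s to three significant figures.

At the peak v_y = 0, so v_y0 = √(2gH) = √(2 × 9.81 × 17.3) = 18.42 m/s.
v_y0 = v₀ sin θ ⇒ v₀ = 18.42 / sin 19.5° = 55.19 m/s.

55.2 m/s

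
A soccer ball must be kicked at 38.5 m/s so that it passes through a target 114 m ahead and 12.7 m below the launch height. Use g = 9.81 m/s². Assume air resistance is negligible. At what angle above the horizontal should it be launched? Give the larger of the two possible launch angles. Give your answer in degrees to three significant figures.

Trajectory: y = x tanθ − g x² (1 + tan²θ)/(2v₀²). With x = 114, y = −12.7, v₀ = 38.5, g = 9.81:
43.01 tan²θ − 114 tanθ + (30.31) = 0.
tanθ = [114 ± √(114² − 4 × 43.01 × (30.31))] / (2 × 43.01) = (114 ± 88.22) / 86.01, giving tanθ = 0.2997 or 2.351.
θ = 16.69° or 66.96°; the larger is 66.96°.

67.0°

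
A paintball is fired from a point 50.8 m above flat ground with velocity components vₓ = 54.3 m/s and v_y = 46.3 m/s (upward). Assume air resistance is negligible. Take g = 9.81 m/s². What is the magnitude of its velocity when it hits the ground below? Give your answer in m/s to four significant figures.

78.03 m/s

Vertical motion (up positive, ground at y = 0): 4.905 t² − (46.30) t − 50.8 = 0, so t = (46.30 + √(46.30² + 2·9.81·50.8)) / 9.81 = (46.30 + 56.04) / 9.81 = 10.43 s.
Vertical velocity at impact: v_y = v_y0 − g t = 46.30 − 9.81 × 10.43 = −56.04 m/s.
Speed: |v| = √(vₓ² + v_y²) = √(54.30² + 56.04²) = 78.03 m/s.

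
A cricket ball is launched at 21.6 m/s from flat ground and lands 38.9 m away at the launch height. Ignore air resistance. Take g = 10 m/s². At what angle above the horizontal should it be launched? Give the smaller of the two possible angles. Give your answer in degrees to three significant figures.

28.2°

R = v₀² sin 2θ / g gives sin 2θ = gR/v₀² = 10.0·38.9/21.6² = 0.8338.
2θ = 56.49° or 180° − 56.49° = 123.5°, so θ = 28.24° or 61.76°.
The smaller angle is 28.24°.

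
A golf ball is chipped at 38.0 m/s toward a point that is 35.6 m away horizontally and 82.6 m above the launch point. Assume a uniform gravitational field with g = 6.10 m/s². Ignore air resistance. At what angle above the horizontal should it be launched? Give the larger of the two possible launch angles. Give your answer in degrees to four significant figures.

Trajectory: y = x tanθ − g x² (1 + tan²θ)/(2v₀²). With x = 35.6, y = 82.6, v₀ = 38.0, g = 6.10:
2.677 tan²θ − 35.6 tanθ + (85.28) = 0.
tanθ = [35.6 ± √(35.6² − 4 × 2.677 × (85.28))] / (2 × 2.677) = (35.6 ± 18.82) / 5.354, giving tanθ = 3.134 or 10.17.
θ = 72.30° or 84.38°; the larger is 84.38°.

84.38°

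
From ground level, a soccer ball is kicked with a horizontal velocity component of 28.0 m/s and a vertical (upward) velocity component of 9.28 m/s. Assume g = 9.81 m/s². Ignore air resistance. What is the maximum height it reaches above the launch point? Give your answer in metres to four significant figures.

4.389 m

Peak height H = v_y0² / (2g) = 86.118 / 19.62 = 4.389 m.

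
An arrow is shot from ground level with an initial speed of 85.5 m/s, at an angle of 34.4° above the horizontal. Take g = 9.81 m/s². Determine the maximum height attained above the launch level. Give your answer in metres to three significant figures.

119 m

Resolve: vₓ = 85.50 cos 34.4° = 70.55 m/s and v_y0 = 85.50 sin 34.4° = 48.30 m/s.
Maximum height: H = v_y0² / (2g) = 48.30² / (2 × 9.81) = 118.9 m.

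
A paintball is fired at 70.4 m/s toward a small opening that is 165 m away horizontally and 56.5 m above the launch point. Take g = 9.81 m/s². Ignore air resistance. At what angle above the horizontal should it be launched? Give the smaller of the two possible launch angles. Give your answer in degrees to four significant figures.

Trajectory: y = x tanθ − g x² (1 + tan²θ)/(2v₀²). With x = 165, y = 56.5, v₀ = 70.4, g = 9.81:
26.94 tan²θ − 165 tanθ + (83.44) = 0.
tanθ = [165 ± √(165² − 4 × 26.94 × (83.44))] / (2 × 26.94) = (165 ± 135.0) / 53.89, giving tanθ = 0.5562 or 5.568.
θ = 29.08° or 79.82°; the smaller is 29.08°.

29.08°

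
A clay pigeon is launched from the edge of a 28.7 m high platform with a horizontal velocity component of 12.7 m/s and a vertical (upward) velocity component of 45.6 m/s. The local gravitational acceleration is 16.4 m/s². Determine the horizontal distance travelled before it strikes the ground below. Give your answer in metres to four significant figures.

77.87 m

With up positive and y = 0 at the ground: y(t) = 28.7 + (45.60) t − 8.200 t². Setting y = 0 and taking the positive root: t = [45.60 + √(45.60² + 2·16.4·28.7)] / 16.4 = (45.60 + 54.96) / 16.4 = 6.132 s.
Horizontal distance: R = vₓ t = 12.70 × 6.132 = 77.87 m.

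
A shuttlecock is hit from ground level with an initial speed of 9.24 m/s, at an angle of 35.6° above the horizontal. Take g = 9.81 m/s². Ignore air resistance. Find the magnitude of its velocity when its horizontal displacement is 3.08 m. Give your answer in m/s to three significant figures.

7.63 m/s

Horizontal component vₓ = 9.240 cos 35.6° = 7.513 m/s; vertical v_y0 = 9.240 sin 35.6° = 5.379 m/s.
x = vₓ t ⇒ t = 3.08/7.513 = 0.4100 s.
Vertical velocity there: v_y = v_y0 − g t = 5.379 − 9.81 × 0.4100 = 1.357 m/s.
Speed: √(vₓ² + v_y²) = √(7.513² + 1.357²) = 7.635 m/s.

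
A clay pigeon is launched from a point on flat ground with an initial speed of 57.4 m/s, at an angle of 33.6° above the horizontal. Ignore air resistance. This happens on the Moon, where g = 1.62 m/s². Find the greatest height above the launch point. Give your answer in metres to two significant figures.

310 m

Components: vₓ = 57.40 cos 33.6° = 47.81 m/s, v_y0 = 57.40 sin 33.6° = 31.76 m/s.
Maximum height: H = v_y0² / (2g) = 31.76² / (2 × 1.62) = 311.4 m.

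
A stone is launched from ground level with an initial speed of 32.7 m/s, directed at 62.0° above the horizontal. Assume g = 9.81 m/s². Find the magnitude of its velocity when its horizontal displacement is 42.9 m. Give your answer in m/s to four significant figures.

15.42 m/s

Components: vₓ = 32.70 cos 62.0° = 15.35 m/s, v_y0 = 32.70 sin 62.0° = 28.87 m/s.
x = vₓ t ⇒ t = 42.9/15.35 = 2.794 s.
Vertical velocity there: v_y = v_y0 − g t = 28.87 − 9.81 × 2.794 = 1.459 m/s.
Speed: √(vₓ² + v_y²) = √(15.35² + 1.459²) = 15.42 m/s.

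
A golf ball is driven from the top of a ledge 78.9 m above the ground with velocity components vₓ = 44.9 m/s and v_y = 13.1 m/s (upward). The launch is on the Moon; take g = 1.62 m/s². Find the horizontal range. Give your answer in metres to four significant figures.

936.0 m

Vertical motion (up positive, ground at y = 0): 0.8100 t² − (13.10) t − 78.9 = 0, so t = (13.10 + √(13.10² + 2·1.62·78.9)) / 1.62 = (13.10 + 20.67) / 1.62 = 20.85 s.
Horizontal distance: R = vₓ t = 44.90 × 20.85 = 936.0 m.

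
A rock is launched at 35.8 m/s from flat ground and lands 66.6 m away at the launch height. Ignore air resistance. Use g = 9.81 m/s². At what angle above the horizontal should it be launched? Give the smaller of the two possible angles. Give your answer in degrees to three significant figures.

15.3°

From R = (v₀²/g) sin 2θ: sin 2θ = 9.81 × 66.6 / 1281.6 = 0.5098.
2θ = 30.65° or 180° − 30.65° = 149.4°, so θ = 15.32° or 74.68°.
The smaller angle is 15.32°.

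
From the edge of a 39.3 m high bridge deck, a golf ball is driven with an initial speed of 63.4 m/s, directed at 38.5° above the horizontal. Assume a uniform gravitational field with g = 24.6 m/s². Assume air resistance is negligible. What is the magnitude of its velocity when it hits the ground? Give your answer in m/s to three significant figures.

Components: vₓ = 63.40 cos 38.5° = 49.62 m/s, v_y0 = 63.40 sin 38.5° = 39.47 m/s.
Vertical motion (up positive, ground at y = 0): 12.30 t² − (39.47) t − 39.3 = 0, so t = (39.47 + √(39.47² + 2·24.6·39.3)) / 24.6 = (39.47 + 59.09) / 24.6 = 4.006 s.
Vertical velocity at impact: v_y = v_y0 − g t = 39.47 − 24.6 × 4.006 = −59.09 m/s.
Speed: |v| = √(vₓ² + v_y²) = √(49.62² + 59.09²) = 77.16 m/s.

77.2 m/s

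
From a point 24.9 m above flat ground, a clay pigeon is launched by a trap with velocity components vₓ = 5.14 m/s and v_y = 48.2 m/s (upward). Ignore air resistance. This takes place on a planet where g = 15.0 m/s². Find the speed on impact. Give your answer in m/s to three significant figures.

The projectile lands when y = 24.9 + (48.20) t − ½·15.0·t² = 0. Positive root: t = (48.20 + √(48.20² + 2·15.0·24.9)) / 15.0 = (48.20 + 55.41) / 15.0 = 6.907 s.
Vertical velocity at impact: v_y = v_y0 − g t = 48.20 − 15.0 × 6.907 = −55.41 m/s.
Speed: |v| = √(vₓ² + v_y²) = √(5.140² + 55.41²) = 55.65 m/s.

55.6 m/s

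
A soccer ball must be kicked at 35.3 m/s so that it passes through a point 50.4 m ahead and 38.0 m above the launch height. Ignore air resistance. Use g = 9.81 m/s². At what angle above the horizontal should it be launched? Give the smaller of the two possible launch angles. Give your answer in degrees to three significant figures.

51.9°

Trajectory: y = x tanθ − g x² (1 + tan²θ)/(2v₀²). With x = 50.4, y = 38.0, v₀ = 35.3, g = 9.81:
9.999 tan²θ − 50.4 tanθ + (48.00) = 0.
tanθ = [50.4 ± √(50.4² − 4 × 9.999 × (48.00))] / (2 × 9.999) = (50.4 ± 24.91) / 20.00, giving tanθ = 1.275 or 3.766.
θ = 51.89° or 75.13°; the smaller is 51.89°.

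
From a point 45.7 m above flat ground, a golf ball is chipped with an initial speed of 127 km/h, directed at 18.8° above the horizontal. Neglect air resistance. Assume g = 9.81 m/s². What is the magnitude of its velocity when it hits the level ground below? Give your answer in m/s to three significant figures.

Convert: 127 km/h = 127/3.6 = 35.28 m/s.
Horizontal component vₓ = 35.28 cos 18.8° = 33.40 m/s; vertical v_y0 = 35.28 sin 18.8° = 11.37 m/s.
Vertical motion (up positive, ground at y = 0): 4.905 t² − (11.37) t − 45.7 = 0, so t = (11.37 + √(11.37² + 2·9.81·45.7)) / 9.81 = (11.37 + 32.03) / 9.81 = 4.424 s.
Vertical velocity at impact: v_y = v_y0 − g t = 11.37 − 9.81 × 4.424 = −32.03 m/s.
Speed: |v| = √(vₓ² + v_y²) = √(33.40² + 32.03²) = 46.27 m/s.

46.3 m/s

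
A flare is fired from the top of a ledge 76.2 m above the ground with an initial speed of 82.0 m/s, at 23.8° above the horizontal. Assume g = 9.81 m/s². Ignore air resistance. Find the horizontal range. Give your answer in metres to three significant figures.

Resolve: vₓ = 82.00 cos 23.8° = 75.03 m/s and v_y0 = 82.00 sin 23.8° = 33.09 m/s.
The projectile lands when y = 76.2 + (33.09) t − ½·9.81·t² = 0. Positive root: t = (33.09 + √(33.09² + 2·9.81·76.2)) / 9.81 = (33.09 + 50.89) / 9.81 = 8.561 s.
Horizontal distance: R = vₓ t = 75.03 × 8.561 = 642.3 m.

642 m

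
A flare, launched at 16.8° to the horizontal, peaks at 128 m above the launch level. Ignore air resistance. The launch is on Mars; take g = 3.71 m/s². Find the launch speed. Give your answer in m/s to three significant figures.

107 m/s

At the peak v_y = 0, so v_y0 = √(2gH) = √(2 × 3.71 × 128) = 30.82 m/s.
v_y0 = v₀ sin θ ⇒ v₀ = 30.82 / sin 16.8° = 106.6 m/s.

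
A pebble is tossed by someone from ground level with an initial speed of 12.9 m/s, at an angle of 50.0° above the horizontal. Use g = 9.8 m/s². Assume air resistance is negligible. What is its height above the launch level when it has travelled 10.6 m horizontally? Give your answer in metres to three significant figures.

vₓ = 12.90 cos 50.0° = 8.292 m/s; v_y0 = 12.90 sin 50.0° = 9.882 m/s.
x = vₓ t ⇒ t = 10.6/8.292 = 1.278 s.
Height: y = v_y0 t − ½ g t² = 9.882 × 1.278 − 4.900 × 1.278² = 12.63 − 8.007 = 4.625 m.

4.63 m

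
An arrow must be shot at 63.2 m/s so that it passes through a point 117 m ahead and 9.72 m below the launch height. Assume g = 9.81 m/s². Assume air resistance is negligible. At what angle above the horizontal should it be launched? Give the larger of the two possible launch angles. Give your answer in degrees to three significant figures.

81.8°

Trajectory: y = x tanθ − g x² (1 + tan²θ)/(2v₀²). With x = 117, y = −9.72, v₀ = 63.2, g = 9.81:
16.81 tan²θ − 117 tanθ + (7.090) = 0.
tanθ = [117 ± √(117² − 4 × 16.81 × (7.090))] / (2 × 16.81) = (117 ± 114.9) / 33.62, giving tanθ = 0.06114 or 6.899.
θ = 3.499° or 81.75°; the larger is 81.75°.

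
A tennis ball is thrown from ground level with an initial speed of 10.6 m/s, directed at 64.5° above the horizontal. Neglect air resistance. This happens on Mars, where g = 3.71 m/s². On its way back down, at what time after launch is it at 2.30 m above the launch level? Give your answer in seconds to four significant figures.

4.905 s

Horizontal component vₓ = 10.60 cos 64.5° = 4.563 m/s; vertical v_y0 = 10.60 sin 64.5° = 9.567 m/s.
Height y(t) = 9.567 t − 1.855 t² = 2.30 gives 1.855 t² − 9.567 t + 2.30 = 0.
Quadratic formula: t = (9.567 ± √74.469) / 3.71 = (9.567 ± 8.630) / 3.71 → t = 0.2528 s or 4.905 s.
The descending-branch root is 4.905 s.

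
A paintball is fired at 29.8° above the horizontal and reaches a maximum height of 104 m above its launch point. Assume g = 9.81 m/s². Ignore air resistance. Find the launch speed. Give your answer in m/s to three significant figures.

At the peak v_y = 0, so v_y0 = √(2gH) = √(2 × 9.81 × 104) = 45.17 m/s.
v_y0 = v₀ sin θ ⇒ v₀ = 45.17 / sin 29.8° = 90.89 m/s.

90.9 m/s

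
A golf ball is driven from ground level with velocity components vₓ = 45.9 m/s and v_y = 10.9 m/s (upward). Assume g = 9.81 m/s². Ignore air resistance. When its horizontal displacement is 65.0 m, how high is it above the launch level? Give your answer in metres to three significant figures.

5.60 m

x = vₓ t ⇒ t = 65.0/45.90 = 1.416 s.
Height: y = v_y0 t − ½ g t² = 10.90 × 1.416 − 4.905 × 1.416² = 15.44 − 9.836 = 5.599 m.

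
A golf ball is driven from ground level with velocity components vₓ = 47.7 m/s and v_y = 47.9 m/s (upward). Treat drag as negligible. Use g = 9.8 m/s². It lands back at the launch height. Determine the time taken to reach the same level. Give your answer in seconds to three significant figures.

9.78 s

Landing at launch height ⇒ T = 2 v_y0 / g = 2 × 47.90 / 9.80 = 9.776 s.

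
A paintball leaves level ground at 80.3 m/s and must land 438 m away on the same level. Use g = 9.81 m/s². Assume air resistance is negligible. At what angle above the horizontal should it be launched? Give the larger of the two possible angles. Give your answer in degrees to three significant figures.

69.1°

R = v₀² sin 2θ / g gives sin 2θ = gR/v₀² = 9.81·438/80.3² = 0.6664.
2θ = 41.79° or 180° − 41.79° = 138.2°, so θ = 20.89° or 69.11°.
The larger angle is 69.11°.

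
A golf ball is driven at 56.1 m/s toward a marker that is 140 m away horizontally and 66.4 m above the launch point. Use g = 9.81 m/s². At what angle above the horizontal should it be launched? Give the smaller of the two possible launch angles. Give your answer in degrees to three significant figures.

40.4°

Trajectory: y = x tanθ − g x² (1 + tan²θ)/(2v₀²). With x = 140, y = 66.4, v₀ = 56.1, g = 9.81:
30.55 tan²θ − 140 tanθ + (96.95) = 0.
tanθ = [140 ± √(140² − 4 × 30.55 × (96.95))] / (2 × 30.55) = (140 ± 88.06) / 61.09, giving tanθ = 0.8502 or 3.733.
θ = 40.37° or 75.00°; the smaller is 40.37°.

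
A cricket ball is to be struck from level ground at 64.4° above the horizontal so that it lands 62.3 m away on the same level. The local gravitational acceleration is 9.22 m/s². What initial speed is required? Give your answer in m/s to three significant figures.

Level-ground range: R = v₀² sin(2θ)/g, so v₀ = √(gR / sin 2θ).
v₀ = √(9.22 × 62.3 / sin 128.8°) = √(574.4 / 0.7793) = √737.04 = 27.15 m/s.

27.1 m/s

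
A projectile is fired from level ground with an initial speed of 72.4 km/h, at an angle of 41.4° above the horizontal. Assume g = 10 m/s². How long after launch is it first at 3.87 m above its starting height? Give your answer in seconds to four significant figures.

Convert: 72.4 km/h = 72.4/3.6 = 20.11 m/s.
Components: vₓ = 20.11 cos 41.4° = 15.09 m/s, v_y0 = 20.11 sin 41.4° = 13.30 m/s.
Require v_y0 t − ½ g t² = 3.87, i.e. 5.000 t² − 13.30 t + 3.87 = 0.
t = [13.30 ± √(13.30² − 2·10.0·3.87)] / 10.0 = (13.30 ± 9.974) / 10.0, so t = 0.3326 s or t = 2.327 s.
The first (ascending) time is 0.3326 s.

0.3326 s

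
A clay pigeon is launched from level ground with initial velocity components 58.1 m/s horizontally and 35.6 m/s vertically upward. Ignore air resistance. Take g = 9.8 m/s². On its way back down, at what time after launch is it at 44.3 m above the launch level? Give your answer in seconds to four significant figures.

5.671 s

Set y = v_y0 t − ½ g t² = 44.3: 4.900 t² − 35.60 t + 44.3 = 0.
t = [35.60 ± √(35.60² − 2·9.80·44.3)] / 9.80 = (35.60 ± 19.98) / 9.80, so t = 1.594 s or t = 5.671 s.
The descending-branch root is 5.671 s.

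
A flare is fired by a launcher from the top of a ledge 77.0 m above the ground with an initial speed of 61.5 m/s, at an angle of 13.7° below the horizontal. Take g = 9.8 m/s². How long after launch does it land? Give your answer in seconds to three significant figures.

Resolve: vₓ = 61.50 cos 13.7° = 59.75 m/s and v_y0 = −14.57 m/s (downward).
The projectile lands when y = 77.0 + (−14.57) t − ½·9.80·t² = 0. Positive root: t = (−14.57 + √(14.57² + 2·9.80·77.0)) / 9.80 = (−14.57 + 41.49) / 9.80 = 2.747 s.

2.75 s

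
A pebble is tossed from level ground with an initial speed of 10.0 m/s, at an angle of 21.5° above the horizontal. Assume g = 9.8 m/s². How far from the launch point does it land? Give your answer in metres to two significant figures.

vₓ = 10.00 cos 21.5° = 9.304 m/s; v_y0 = 10.00 sin 21.5° = 3.665 m/s.
Flight time T = 2 v_y0 / g = 0.7480 s.
Horizontal distance R = vₓ T = 9.304 × 0.7480 = 6.959 m.

7.0 m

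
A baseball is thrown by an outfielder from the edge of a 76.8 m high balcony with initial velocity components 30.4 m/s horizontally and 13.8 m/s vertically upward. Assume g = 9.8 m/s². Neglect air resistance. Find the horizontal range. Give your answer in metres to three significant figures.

171 m

With up positive and y = 0 at the ground: y(t) = 76.8 + (13.80) t − 4.900 t². Setting y = 0 and taking the positive root: t = [13.80 + √(13.80² + 2·9.80·76.8)] / 9.80 = (13.80 + 41.18) / 9.80 = 5.610 s.
Horizontal distance: R = vₓ t = 30.40 × 5.610 = 170.5 m.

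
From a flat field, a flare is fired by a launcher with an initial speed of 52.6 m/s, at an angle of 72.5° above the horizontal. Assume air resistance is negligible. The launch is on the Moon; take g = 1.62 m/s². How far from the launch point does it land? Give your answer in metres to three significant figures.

980 m

vₓ = 52.60 cos 72.5° = 15.82 m/s; v_y0 = 52.60 sin 72.5° = 50.17 m/s.
Time aloft: T = 2 v_y0 / g = 2 × 50.17 / 1.62 = 61.93 s.
Horizontal distance R = vₓ T = 15.82 × 61.93 = 979.6 m.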